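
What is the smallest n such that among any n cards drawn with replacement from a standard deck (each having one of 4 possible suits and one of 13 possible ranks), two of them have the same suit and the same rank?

There are 4 × 13 = 52 (suit, rank) combinations acting as pigeonholes.
With 52 cards drawn with replacement from a standard deck we could place one in each, avoiding any repeat.
One more forces some (suit, rank) pair to hold 2, so 52 + 1 = 53.

53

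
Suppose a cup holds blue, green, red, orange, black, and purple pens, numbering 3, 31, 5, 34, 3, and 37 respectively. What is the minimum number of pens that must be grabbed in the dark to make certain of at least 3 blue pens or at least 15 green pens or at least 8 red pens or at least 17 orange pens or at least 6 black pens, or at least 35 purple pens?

The worst case stops just short of every target: 2 blue, 14 green, all 5 red, 16 orange, all 3 black, 34 purple — 2 + 14 + 5 + 16 + 3 + 34 = 74 pens.
One more pen must push some ink color to its target, so 74 + 1 = 75.

75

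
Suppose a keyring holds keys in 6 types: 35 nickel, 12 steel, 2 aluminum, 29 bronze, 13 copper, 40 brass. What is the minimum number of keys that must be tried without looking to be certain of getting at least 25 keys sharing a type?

100

In the worst case we take at most 24 of each type, but all 12 steel, all 2 aluminum, and all 13 copper (fewer than 24), giving 24 + 12 + 2 + 24 + 13 + 24 = 99.
One more key then forces some type to 25, so 99 + 1 = 100.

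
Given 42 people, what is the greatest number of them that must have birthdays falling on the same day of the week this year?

There are 7 days of the week, which serve as the pigeonholes.
If each of the 7 days of the week held at most 5, the total would be at most 7 × 5 = 35 < 42, a contradiction.
So at least one holds ⌈42/7⌉ = 6.

6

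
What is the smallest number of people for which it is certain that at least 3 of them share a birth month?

25

There are 12 months of the year acting as pigeonholes.
With 12 × 2 = 24 people we could place exactly 2 in each, with no class reaching 3.
One more forces some class to hold 3, so 24 + 1 = 25.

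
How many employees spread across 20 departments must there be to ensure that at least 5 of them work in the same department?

81

There are 20 departments acting as pigeonholes.
With 20 × 4 = 80 employees we could place exactly 4 in each, with no class reaching 5.
One more forces some class to hold 5, so 80 + 1 = 81.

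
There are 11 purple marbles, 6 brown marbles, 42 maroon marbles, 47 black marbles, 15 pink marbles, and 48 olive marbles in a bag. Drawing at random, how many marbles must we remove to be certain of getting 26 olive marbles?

147

To avoid olive marbles as long as possible, exhaust the other 5 colors first.
The worst case draws every non-olive marble first: 11 + 6 + 42 + 47 + 15 = 121.
The next 26 draws are then forced to be olive, giving 121 + 26 = 147.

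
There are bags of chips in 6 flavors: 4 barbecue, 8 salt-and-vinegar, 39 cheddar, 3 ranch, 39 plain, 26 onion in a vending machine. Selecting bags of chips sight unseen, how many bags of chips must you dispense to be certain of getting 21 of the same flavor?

Treat the 6 flavors as pigeonholes.
In the worst case we take at most 20 of each flavor, but all 4 barbecue, all 8 salt-and-vinegar, and all 3 ranch (fewer than 20), giving 4 + 8 + 20 + 3 + 20 + 20 = 75.
One more bag of chips then forces some flavor to 21, so 75 + 1 = 76.

76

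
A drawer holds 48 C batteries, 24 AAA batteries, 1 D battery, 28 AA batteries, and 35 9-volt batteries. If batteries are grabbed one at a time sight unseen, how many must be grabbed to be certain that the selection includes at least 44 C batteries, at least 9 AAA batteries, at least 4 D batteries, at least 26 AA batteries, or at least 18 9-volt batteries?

Each of the 5 types has its own threshold; avoid all of them simultaneously.
The worst case stops just short of every target: 43 C, 8 AAA, all 1 D, 25 AA, 17 9-volt — 43 + 8 + 1 + 25 + 17 = 94 batteries.
One more battery must push some type to its target, so 94 + 1 = 95.

95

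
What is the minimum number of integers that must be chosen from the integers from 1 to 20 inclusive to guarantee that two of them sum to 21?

Partition {1, …, 20} into 10 pairs: {1,20}, {2,19}, …, {10,11}.
Choosing 10 integers — say the integers 1 through 10 — takes one from each pair and avoids the property.
Choosing 11 forces two into the same pair by pigeonhole, and those sum to 21. So 11.

11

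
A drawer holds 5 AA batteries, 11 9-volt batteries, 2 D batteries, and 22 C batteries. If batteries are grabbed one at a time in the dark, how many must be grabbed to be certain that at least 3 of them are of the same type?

Treat the 4 types as pigeonholes.
The worst case takes 2 batteries of each type without reaching 3 of any: 4 × 2 = 8.
The next battery must bring some type to 3, so 8 + 1 = 9.

9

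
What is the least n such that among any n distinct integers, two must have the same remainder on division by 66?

Use the pigeonhole principle on residue classes: two integers differ by a multiple of 66 exactly when they share a remainder mod 66.
There are 66 residue classes mod 66, so 66 integers can all lie in distinct classes.
One more integer must repeat a residue, giving a difference divisible by 66. So n = 66 + 1 = 67.

67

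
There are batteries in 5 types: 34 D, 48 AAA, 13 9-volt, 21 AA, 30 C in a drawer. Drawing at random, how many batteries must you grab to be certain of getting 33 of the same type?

Treat the 5 types as pigeonholes.
In the worst case we take at most 32 of each type, but all 13 9-volt, all 21 AA, and all 30 C (fewer than 32), giving 32 + 32 + 13 + 21 + 30 = 128.
One more battery then forces some type to 33, so 128 + 1 = 129.

129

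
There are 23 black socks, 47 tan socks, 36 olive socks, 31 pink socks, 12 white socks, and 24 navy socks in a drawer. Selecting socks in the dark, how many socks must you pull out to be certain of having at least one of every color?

162

The hardest color to obtain is white: we could draw every other sock first — 173 − 12 = 161 socks — without a single white one.
The next draw must be white, so 161 + 1 = 162.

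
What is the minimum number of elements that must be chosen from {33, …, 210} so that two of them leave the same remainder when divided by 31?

Use the pigeonhole principle on residue classes: group the integers by remainder mod 31; there are 31 residue classes, each nonempty in this range.
Choosing one from each class (31 integers) avoids any shared remainder.
One more choice must repeat a class, so two differ by a multiple of 31. Hence 31 + 1 = 32.

32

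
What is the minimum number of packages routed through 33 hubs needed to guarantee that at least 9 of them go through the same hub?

There are 33 hubs acting as pigeonholes.
With 33 × 8 = 264 packages we could place exactly 8 in each, with no class reaching 9.
One more forces some class to hold 9, so 264 + 1 = 265.

265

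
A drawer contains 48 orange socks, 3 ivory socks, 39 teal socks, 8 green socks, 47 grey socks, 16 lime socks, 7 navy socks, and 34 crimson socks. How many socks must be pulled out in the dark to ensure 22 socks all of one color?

Treat the 8 colors as pigeonholes.
In the worst case we take at most 21 of each color, but all 3 ivory, all 8 green, all 16 lime, and all 7 navy (fewer than 21), giving 21 + 3 + 21 + 8 + 21 + 16 + 7 + 21 = 118.
One more sock then forces some color to 22, so 118 + 1 = 119.

119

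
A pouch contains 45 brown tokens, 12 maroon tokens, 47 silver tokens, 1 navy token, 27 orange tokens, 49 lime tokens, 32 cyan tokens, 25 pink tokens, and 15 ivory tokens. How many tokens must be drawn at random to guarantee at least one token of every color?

253

The hardest color to obtain is navy: we could draw every other token first — 253 − 1 = 252 tokens — without a single navy one.
The next draw must be navy, so 252 + 1 = 253.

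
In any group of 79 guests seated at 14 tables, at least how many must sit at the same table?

The 79 guests fall into 14 tables.
If each of the 14 tables held at most 5, the total would be at most 14 × 5 = 70 < 79, a contradiction.
So at least one holds ⌈79/14⌉ = 6.

6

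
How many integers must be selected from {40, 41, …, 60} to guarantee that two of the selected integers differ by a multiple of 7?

Group the integers by remainder mod 7; there are 7 residue classes, each nonempty in this range.
Choosing one from each class (7 integers) avoids any shared remainder.
One more choice must repeat a class, so two differ by a multiple of 7. Hence 7 + 1 = 8.

8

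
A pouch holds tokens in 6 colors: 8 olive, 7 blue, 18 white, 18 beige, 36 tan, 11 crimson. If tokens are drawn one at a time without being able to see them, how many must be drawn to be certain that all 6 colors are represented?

The hardest color to obtain is blue: we could draw every other token first — 98 − 7 = 91 tokens — without a single blue one.
The next draw must be blue, so 91 + 1 = 92.

92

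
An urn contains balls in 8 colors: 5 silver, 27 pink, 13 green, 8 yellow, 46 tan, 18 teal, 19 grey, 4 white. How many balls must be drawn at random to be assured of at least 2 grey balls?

123

The worst case draws every non-grey ball first: 5 + 27 + 13 + 8 + 46 + 18 + 4 = 121.
The next 2 draws are then forced to be grey, giving 121 + 2 = 123.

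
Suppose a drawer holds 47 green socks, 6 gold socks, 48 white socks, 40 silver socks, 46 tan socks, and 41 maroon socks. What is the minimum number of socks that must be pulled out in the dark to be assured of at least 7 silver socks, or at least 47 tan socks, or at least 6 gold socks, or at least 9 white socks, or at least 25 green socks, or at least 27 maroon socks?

The worst case stops just short of every target: 24 green, 5 gold, 8 white, 6 silver, 46 tan, 26 maroon — 24 + 5 + 8 + 6 + 46 + 26 = 115 socks.
One more sock must push some color to its target, so 115 + 1 = 116.

116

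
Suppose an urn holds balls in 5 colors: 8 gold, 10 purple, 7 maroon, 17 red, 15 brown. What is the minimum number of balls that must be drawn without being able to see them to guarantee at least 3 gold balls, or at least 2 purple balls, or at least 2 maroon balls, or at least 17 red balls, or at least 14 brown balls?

34

Each of the 5 colors has its own threshold; avoid all of them simultaneously.
The worst case stops just short of every target: 2 gold, 1 purple, 1 maroon, 16 red, 13 brown — 2 + 1 + 1 + 16 + 13 = 33 balls.
One more ball must push some color to its target, so 33 + 1 = 34.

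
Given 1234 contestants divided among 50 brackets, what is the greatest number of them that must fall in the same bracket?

If each of the 50 brackets held at most 24, the total would be at most 50 × 24 = 1200 < 1234, a contradiction.
So at least one holds ⌈1234/50⌉ = 25.

25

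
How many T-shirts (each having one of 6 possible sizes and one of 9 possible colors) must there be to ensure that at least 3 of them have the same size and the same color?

109

There are 6 × 9 = 54 (size, color) combinations acting as pigeonholes.
With 54 × 2 = 108 T-shirts we could place exactly 2 in each, with no (size, color) pair reaching 3.
One more forces some (size, color) pair to hold 3, so 108 + 1 = 109.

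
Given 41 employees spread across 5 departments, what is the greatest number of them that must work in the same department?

If each of the 5 departments held at most 8, the total would be at most 5 × 8 = 40 < 41, a contradiction.
So at least one holds ⌈41/5⌉ = 9.

9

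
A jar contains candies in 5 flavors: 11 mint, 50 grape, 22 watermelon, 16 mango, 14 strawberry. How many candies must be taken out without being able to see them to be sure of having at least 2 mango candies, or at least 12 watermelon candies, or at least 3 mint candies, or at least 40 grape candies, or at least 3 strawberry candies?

The worst case stops just short of every target: 2 mint, 39 grape, 11 watermelon, 1 mango, 2 strawberry — 2 + 39 + 11 + 1 + 2 = 55 candies.
One more candy must push some flavor to its target, so 55 + 1 = 56.

56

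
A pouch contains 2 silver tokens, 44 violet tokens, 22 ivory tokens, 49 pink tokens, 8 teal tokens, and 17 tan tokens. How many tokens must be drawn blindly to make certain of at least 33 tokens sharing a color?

114

Treat the 6 colors as pigeonholes.
In the worst case we take at most 32 of each color, but all 2 silver, all 22 ivory, all 8 teal, and all 17 tan (fewer than 32), giving 2 + 32 + 22 + 32 + 8 + 17 = 113.
One more token then forces some color to 33, so 113 + 1 = 114.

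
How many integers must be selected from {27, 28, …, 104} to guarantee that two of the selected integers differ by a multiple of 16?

17

Group the integers by remainder mod 16; there are 16 residue classes, each nonempty in this range.
Choosing one from each class (16 integers) avoids any shared remainder.
One more choice must repeat a class, so two differ by a multiple of 16. Hence 16 + 1 = 17.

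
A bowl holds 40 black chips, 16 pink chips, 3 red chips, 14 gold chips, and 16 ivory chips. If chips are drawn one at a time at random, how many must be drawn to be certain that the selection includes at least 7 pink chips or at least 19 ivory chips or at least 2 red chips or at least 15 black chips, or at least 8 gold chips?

The worst case stops just short of every target: 14 black, 6 pink, 1 red, 7 gold, all 16 ivory — 14 + 6 + 1 + 7 + 16 = 44 chips.
One more chip must push some color to its target, so 44 + 1 = 45.

45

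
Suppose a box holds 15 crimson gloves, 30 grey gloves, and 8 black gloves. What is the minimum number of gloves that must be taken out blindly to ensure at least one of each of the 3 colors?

46

The hardest color to obtain is black: we could draw every other glove first — 53 − 8 = 45 gloves — without a single black one.
The next draw must be black, so 45 + 1 = 46.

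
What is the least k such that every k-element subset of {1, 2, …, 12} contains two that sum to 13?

7

Partition {1, …, 12} into 6 pairs: {1,12}, {2,11}, …, {6,7}.
Choosing 6 integers — say the integers 1 through 6 — takes one from each pair and avoids the property.
Choosing 7 forces two into the same pair by pigeonhole, and those sum to 13. So 7.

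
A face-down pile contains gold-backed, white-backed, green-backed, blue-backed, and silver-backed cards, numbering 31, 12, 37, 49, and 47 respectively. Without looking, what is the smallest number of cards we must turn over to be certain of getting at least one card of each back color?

The hardest back color to obtain is white-backed: we could draw every other card first — 176 − 12 = 164 cards — without a single white-backed one.
The next draw must be white-backed, so 164 + 1 = 165.

165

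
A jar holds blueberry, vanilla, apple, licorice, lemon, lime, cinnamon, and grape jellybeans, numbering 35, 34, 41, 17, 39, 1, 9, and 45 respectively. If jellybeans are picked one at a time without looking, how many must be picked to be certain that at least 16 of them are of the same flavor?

101

In the worst case we take at most 15 of each flavor, but all 1 lime and all 9 cinnamon (fewer than 15), giving 15 + 15 + 15 + 15 + 15 + 1 + 9 + 15 = 100.
One more jellybean then forces some flavor to 16, so 100 + 1 = 101.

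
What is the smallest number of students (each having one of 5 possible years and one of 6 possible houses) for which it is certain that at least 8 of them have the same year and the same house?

211

There are 5 × 6 = 30 (year, house) combinations acting as pigeonholes.
With 30 × 7 = 210 students we could place exactly 7 in each, with no (year, house) pair reaching 8.
One more forces some (year, house) pair to hold 8, so 210 + 1 = 211.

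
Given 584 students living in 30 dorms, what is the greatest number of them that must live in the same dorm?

20

If each of the 30 dorms held at most 19, the total would be at most 30 × 19 = 570 < 584, a contradiction.
So at least one holds ⌈584/30⌉ = 20.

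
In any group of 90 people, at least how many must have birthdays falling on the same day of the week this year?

13

The 90 people fall into 7 days of the week.
If each of the 7 days of the week held at most 12, the total would be at most 7 × 12 = 84 < 90, a contradiction.
So at least one holds ⌈90/7⌉ = 13.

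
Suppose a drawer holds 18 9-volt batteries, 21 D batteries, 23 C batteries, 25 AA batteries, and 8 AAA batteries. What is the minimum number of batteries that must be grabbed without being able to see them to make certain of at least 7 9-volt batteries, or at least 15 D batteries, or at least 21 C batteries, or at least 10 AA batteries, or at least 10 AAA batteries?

Each of the 5 types has its own threshold; avoid all of them simultaneously.
The worst case stops just short of every target: 6 9-volt, 14 D, 20 C, 9 AA, all 8 AAA — 6 + 14 + 20 + 9 + 8 = 57 batteries.
One more battery must push some type to its target, so 57 + 1 = 58.

58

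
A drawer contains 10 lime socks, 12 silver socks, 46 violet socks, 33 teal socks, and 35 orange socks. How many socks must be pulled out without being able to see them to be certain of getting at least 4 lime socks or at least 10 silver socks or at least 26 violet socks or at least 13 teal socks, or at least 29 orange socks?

78

The worst case stops just short of every target: 3 lime, 9 silver, 25 violet, 12 teal, 28 orange — 3 + 9 + 25 + 12 + 28 = 77 socks.
One more sock must push some color to its target, so 77 + 1 = 78.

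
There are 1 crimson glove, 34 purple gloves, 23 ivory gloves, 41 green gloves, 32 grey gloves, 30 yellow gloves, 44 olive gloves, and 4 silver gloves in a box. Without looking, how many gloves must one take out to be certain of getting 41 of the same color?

Treat the 8 colors as pigeonholes.
In the worst case we take at most 40 of each color, but all 1 crimson, all 34 purple, all 23 ivory, all 32 grey, all 30 yellow, and all 4 silver (fewer than 40), giving 1 + 34 + 23 + 40 + 32 + 30 + 40 + 4 = 204.
One more glove then forces some color to 41, so 204 + 1 = 205.

205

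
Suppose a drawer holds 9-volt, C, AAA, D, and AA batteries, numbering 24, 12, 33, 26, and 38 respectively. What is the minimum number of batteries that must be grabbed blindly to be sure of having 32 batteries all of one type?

125

In the worst case we take at most 31 of each type, but all 24 9-volt, all 12 C, and all 26 D (fewer than 31), giving 24 + 12 + 31 + 26 + 31 = 124.
One more battery then forces some type to 32, so 124 + 1 = 125.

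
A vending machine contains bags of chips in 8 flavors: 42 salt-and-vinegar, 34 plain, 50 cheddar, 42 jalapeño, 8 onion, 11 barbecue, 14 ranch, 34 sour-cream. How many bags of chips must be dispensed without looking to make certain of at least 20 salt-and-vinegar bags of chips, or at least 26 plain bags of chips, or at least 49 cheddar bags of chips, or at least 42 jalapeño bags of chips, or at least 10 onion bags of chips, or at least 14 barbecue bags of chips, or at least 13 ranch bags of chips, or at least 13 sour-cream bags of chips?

177

The worst case stops just short of every target: 19 salt-and-vinegar, 25 plain, 48 cheddar, 41 jalapeño, all 8 onion, all 11 barbecue, 12 ranch, 12 sour-cream — 19 + 25 + 48 + 41 + 8 + 11 + 12 + 12 = 176 bags of chips.
One more bag of chips must push some flavor to its target, so 176 + 1 = 177.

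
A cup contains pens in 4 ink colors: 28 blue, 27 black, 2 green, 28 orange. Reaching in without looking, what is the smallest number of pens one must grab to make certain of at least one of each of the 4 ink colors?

The hardest ink color to obtain is green: we could draw every other pen first — 85 − 2 = 83 pens — without a single green one.
The next draw must be green, so 83 + 1 = 84.

84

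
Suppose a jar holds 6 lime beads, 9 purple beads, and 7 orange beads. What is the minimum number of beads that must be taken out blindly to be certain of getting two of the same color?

Treat the 3 colors as pigeonholes.
The worst case takes 1 bead of each color without reaching 2 of any: 3 × 1 = 3.
The next bead must bring some color to 2, so 3 + 1 = 4.

4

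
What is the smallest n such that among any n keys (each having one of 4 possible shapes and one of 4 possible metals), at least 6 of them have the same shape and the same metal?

There are 4 × 4 = 16 (shape, metal) combinations acting as pigeonholes.
With 16 × 5 = 80 keys we could place exactly 5 in each, with no (shape, metal) pair reaching 6.
One more forces some (shape, metal) pair to hold 6, so 80 + 1 = 81.

81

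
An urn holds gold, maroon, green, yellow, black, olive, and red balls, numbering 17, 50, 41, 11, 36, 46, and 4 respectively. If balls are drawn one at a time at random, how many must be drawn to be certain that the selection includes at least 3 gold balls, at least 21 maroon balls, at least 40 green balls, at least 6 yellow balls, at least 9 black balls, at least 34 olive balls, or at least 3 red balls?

110

The worst case stops just short of every target: 2 gold, 20 maroon, 39 green, 5 yellow, 8 black, 33 olive, 2 red — 2 + 20 + 39 + 5 + 8 + 33 + 2 = 109 balls.
One more ball must push some color to its target, so 109 + 1 = 110.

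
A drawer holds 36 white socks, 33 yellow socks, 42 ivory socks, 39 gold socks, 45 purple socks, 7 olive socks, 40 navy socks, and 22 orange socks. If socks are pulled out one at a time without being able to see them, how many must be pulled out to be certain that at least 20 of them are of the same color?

141

Treat the 8 colors as pigeonholes.
In the worst case we take at most 19 of each color, but all 7 olive (fewer than 19), giving 19 + 19 + 19 + 19 + 19 + 7 + 19 + 19 = 140.
One more sock then forces some color to 20, so 140 + 1 = 141.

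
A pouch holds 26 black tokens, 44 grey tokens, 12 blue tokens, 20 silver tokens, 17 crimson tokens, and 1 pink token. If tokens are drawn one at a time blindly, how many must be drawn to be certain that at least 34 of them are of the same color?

110

In the worst case we take at most 33 of each color, but all 26 black, all 12 blue, all 20 silver, all 17 crimson, and all 1 pink (fewer than 33), giving 26 + 33 + 12 + 20 + 17 + 1 = 109.
One more token then forces some color to 34, so 109 + 1 = 110.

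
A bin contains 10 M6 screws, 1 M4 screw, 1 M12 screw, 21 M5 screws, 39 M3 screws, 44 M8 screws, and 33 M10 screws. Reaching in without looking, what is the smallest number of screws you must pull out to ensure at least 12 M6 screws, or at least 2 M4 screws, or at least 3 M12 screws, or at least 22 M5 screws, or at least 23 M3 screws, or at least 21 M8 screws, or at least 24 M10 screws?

The worst case stops just short of every target: all 10 M6, 1 M4, all 1 M12, 21 M5, 22 M3, 20 M8, 23 M10 — 10 + 1 + 1 + 21 + 22 + 20 + 23 = 98 screws.
One more screw must push some size to its target, so 98 + 1 = 99.

99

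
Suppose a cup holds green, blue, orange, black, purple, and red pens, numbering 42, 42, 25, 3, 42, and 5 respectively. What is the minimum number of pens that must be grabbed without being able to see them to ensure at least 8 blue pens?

125

The worst case draws every non-blue pen first: 42 + 25 + 3 + 42 + 5 = 117.
The next 8 draws are then forced to be blue, giving 117 + 8 = 125.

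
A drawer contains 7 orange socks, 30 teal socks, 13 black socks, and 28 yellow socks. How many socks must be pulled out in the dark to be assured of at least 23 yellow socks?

The worst case draws every non-yellow sock first: 7 + 30 + 13 = 50.
The next 23 draws are then forced to be yellow, giving 50 + 23 = 73.

73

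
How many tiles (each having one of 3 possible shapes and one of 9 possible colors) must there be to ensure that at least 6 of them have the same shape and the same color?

There are 3 × 9 = 27 (shape, color) combinations acting as pigeonholes.
With 27 × 5 = 135 tiles we could place exactly 5 in each, with no (shape, color) pair reaching 6.
One more forces some (shape, color) pair to hold 6, so 135 + 1 = 136.

136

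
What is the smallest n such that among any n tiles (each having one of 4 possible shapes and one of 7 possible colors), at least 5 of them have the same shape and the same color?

There are 4 × 7 = 28 (shape, color) combinations acting as pigeonholes.
With 28 × 4 = 112 tiles we could place exactly 4 in each, with no (shape, color) pair reaching 5.
One more forces some (shape, color) pair to hold 5, so 112 + 1 = 113.

113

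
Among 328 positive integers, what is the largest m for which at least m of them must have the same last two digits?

4

There are 100 possible two-digit endings, which serve as the pigeonholes.
If each of the 100 possible two-digit endings held at most 3, the total would be at most 100 × 3 = 300 < 328, a contradiction.
So at least one holds ⌈328/100⌉ = 4.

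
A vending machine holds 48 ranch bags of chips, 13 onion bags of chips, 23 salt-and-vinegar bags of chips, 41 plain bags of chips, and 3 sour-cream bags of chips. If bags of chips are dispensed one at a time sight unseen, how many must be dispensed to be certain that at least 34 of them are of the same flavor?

Treat the 5 flavors as pigeonholes.
In the worst case we take at most 33 of each flavor, but all 13 onion, all 23 salt-and-vinegar, and all 3 sour-cream (fewer than 33), giving 33 + 13 + 23 + 33 + 3 = 105.
One more bag of chips then forces some flavor to 34, so 105 + 1 = 106.

106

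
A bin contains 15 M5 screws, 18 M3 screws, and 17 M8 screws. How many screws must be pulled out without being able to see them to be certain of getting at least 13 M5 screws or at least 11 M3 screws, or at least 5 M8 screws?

The worst case stops just short of every target: 12 M5, 10 M3, 4 M8 — 12 + 10 + 4 = 26 screws.
One more screw must push some size to its target, so 26 + 1 = 27.

27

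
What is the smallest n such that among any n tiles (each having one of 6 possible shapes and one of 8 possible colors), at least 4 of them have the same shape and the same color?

145

There are 6 × 8 = 48 (shape, color) combinations acting as pigeonholes.
With 48 × 3 = 144 tiles we could place exactly 3 in each, with no (shape, color) pair reaching 4.
One more forces some (shape, color) pair to hold 4, so 144 + 1 = 145.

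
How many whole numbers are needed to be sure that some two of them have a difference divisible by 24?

Use the pigeonhole principle on residue classes: two integers differ by a multiple of 24 exactly when they share a remainder mod 24.
There are 24 residue classes mod 24, so 24 integers can all lie in distinct classes.
One more integer must repeat a residue, giving a difference divisible by 24. So n = 24 + 1 = 25.

25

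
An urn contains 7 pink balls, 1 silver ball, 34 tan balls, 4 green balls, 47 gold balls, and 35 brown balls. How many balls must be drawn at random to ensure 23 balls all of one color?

79

In the worst case we take at most 22 of each color, but all 7 pink, all 1 silver, and all 4 green (fewer than 22), giving 7 + 1 + 22 + 4 + 22 + 22 = 78.
One more ball then forces some color to 23, so 78 + 1 = 79.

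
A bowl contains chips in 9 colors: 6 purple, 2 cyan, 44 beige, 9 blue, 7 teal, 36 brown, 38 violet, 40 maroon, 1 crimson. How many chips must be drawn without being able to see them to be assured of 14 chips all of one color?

78

In the worst case we take at most 13 of each color, but all 6 purple, all 2 cyan, all 9 blue, all 7 teal, and all 1 crimson (fewer than 13), giving 6 + 2 + 13 + 9 + 7 + 13 + 13 + 13 + 1 = 77.
One more chip then forces some color to 14, so 77 + 1 = 78.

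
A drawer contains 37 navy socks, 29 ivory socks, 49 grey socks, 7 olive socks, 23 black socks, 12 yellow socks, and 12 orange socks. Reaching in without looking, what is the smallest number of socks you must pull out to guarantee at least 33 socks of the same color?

Treat the 7 colors as pigeonholes.
In the worst case we take at most 32 of each color, but all 29 ivory, all 7 olive, all 23 black, all 12 yellow, and all 12 orange (fewer than 32), giving 32 + 29 + 32 + 7 + 23 + 12 + 12 = 147.
One more sock then forces some color to 33, so 147 + 1 = 148.

148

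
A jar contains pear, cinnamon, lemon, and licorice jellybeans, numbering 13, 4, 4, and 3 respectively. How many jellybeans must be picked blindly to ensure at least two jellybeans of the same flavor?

5

Treat the 4 flavors as pigeonholes.
The worst case takes 1 jellybean of each flavor without reaching 2 of any: 4 × 1 = 4.
The next jellybean must bring some flavor to 2, so 4 + 1 = 5.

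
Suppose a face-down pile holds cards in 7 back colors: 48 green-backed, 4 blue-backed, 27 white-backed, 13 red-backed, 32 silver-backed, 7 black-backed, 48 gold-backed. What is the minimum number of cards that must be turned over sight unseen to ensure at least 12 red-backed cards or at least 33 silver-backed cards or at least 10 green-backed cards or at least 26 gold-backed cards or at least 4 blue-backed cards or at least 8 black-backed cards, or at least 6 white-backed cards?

Each of the 7 back colors has its own threshold; avoid all of them simultaneously.
The worst case stops just short of every target: 9 green-backed, 3 blue-backed, 5 white-backed, 11 red-backed, 32 silver-backed, 7 black-backed, 25 gold-backed — 9 + 3 + 5 + 11 + 32 + 7 + 25 = 92 cards.
One more card must push some back color to its target, so 92 + 1 = 93.

93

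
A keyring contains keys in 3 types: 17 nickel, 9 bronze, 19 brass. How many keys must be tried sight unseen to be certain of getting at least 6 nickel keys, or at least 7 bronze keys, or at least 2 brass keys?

13

The worst case stops just short of every target: 5 nickel, 6 bronze, 1 brass — 5 + 6 + 1 = 12 keys.
One more key must push some type to its target, so 12 + 1 = 13.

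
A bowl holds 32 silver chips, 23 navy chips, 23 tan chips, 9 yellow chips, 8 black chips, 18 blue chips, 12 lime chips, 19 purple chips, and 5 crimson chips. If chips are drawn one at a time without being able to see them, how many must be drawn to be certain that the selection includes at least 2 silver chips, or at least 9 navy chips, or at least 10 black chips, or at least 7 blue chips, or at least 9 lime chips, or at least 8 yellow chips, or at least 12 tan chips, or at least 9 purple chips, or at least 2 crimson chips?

59

Each of the 9 colors has its own threshold; avoid all of them simultaneously.
The worst case stops just short of every target: 1 silver, 8 navy, 11 tan, 7 yellow, all 8 black, 6 blue, 8 lime, 8 purple, 1 crimson — 1 + 8 + 11 + 7 + 8 + 6 + 8 + 8 + 1 = 58 chips.
One more chip must push some color to its target, so 58 + 1 = 59.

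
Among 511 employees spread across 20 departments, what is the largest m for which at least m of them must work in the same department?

If each of the 20 departments held at most 25, the total would be at most 20 × 25 = 500 < 511, a contradiction.
So at least one holds ⌈511/20⌉ = 26.

26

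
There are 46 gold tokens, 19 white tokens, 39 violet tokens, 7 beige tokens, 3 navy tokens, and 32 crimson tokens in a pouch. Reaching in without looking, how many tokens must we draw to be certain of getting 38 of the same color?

136

In the worst case we take at most 37 of each color, but all 19 white, all 7 beige, all 3 navy, and all 32 crimson (fewer than 37), giving 37 + 19 + 37 + 7 + 3 + 32 = 135.
One more token then forces some color to 38, so 135 + 1 = 136.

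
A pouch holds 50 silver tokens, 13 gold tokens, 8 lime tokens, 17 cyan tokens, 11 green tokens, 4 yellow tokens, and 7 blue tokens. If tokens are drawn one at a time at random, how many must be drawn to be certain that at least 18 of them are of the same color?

78

In the worst case we take at most 17 of each color, but all 13 gold, all 8 lime, all 11 green, all 4 yellow, and all 7 blue (fewer than 17), giving 17 + 13 + 8 + 17 + 11 + 4 + 7 = 77.
One more token then forces some color to 18, so 77 + 1 = 78.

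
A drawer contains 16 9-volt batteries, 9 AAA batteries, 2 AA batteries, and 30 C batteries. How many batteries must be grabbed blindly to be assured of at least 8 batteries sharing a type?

In the worst case we take at most 7 of each type, but all 2 AA (fewer than 7), giving 7 + 7 + 2 + 7 = 23.
One more battery then forces some type to 8, so 23 + 1 = 24.

24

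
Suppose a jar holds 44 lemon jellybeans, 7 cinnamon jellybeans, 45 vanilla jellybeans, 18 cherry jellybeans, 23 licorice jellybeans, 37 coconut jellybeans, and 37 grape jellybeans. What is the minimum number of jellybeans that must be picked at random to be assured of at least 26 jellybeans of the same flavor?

Treat the 7 flavors as pigeonholes.
In the worst case we take at most 25 of each flavor, but all 7 cinnamon, all 18 cherry, and all 23 licorice (fewer than 25), giving 25 + 7 + 25 + 18 + 23 + 25 + 25 = 148.
One more jellybean then forces some flavor to 26, so 148 + 1 = 149.

149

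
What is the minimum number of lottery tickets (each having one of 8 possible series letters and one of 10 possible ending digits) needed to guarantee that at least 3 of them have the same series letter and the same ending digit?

161

There are 8 × 10 = 80 (series letter, ending digit) combinations acting as pigeonholes.
With 80 × 2 = 160 lottery tickets we could place exactly 2 in each, with no (series letter, ending digit) pair reaching 3.
One more forces some (series letter, ending digit) pair to hold 3, so 160 + 1 = 161.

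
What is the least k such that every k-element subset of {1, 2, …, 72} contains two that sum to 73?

37

Partition {1, …, 72} into 36 pairs: {1,72}, {2,71}, …, {36,37}.
Choosing 36 integers — say the integers 1 through 36 — takes one from each pair and avoids the property.
Choosing 37 forces two into the same pair by pigeonhole, and those sum to 73. So 37.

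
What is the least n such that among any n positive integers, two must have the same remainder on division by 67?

Two integers differ by a multiple of 67 exactly when they share a remainder mod 67.
There are 67 residue classes mod 67, so 67 integers can all lie in distinct classes.
One more integer must repeat a residue, giving a difference divisible by 67. So n = 67 + 1 = 68.

68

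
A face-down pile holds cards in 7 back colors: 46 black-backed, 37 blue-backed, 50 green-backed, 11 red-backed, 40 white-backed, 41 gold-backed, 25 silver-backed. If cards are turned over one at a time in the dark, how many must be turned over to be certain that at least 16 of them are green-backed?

The worst case draws every non-green-backed card first: 46 + 37 + 11 + 40 + 41 + 25 = 200.
The next 16 draws are then forced to be green-backed, giving 200 + 16 = 216.

216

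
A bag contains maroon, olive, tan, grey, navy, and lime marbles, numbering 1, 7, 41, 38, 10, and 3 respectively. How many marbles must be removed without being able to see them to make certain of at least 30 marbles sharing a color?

80

In the worst case we take at most 29 of each color, but all 1 maroon, all 7 olive, all 10 navy, and all 3 lime (fewer than 29), giving 1 + 7 + 29 + 29 + 10 + 3 = 79.
One more marble then forces some color to 30, so 79 + 1 = 80.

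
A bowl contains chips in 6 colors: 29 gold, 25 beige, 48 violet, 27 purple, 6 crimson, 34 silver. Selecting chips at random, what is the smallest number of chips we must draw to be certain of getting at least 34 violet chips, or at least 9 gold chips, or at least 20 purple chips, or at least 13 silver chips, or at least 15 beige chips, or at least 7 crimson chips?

93

The worst case stops just short of every target: 8 gold, 14 beige, 33 violet, 19 purple, 6 crimson, 12 silver — 8 + 14 + 33 + 19 + 6 + 12 = 92 chips.
One more chip must push some color to its target, so 92 + 1 = 93.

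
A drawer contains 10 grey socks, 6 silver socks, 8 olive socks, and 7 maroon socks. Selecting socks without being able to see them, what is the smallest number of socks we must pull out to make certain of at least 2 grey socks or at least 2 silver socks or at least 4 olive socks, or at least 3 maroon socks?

8

The worst case stops just short of every target: 1 grey, 1 silver, 3 olive, 2 maroon — 1 + 1 + 3 + 2 = 7 socks.
One more sock must push some color to its target, so 7 + 1 = 8.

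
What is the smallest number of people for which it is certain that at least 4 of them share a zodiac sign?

There are 12 zodiac signs acting as pigeonholes.
With 12 × 3 = 36 people we could place exactly 3 in each, with no class reaching 4.
One more forces some class to hold 4, so 36 + 1 = 37.

37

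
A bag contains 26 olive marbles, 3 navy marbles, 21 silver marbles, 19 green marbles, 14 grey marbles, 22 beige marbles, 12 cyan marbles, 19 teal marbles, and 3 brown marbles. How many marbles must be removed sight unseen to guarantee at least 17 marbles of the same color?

113

In the worst case we take at most 16 of each color, but all 3 navy, all 14 grey, all 12 cyan, and all 3 brown (fewer than 16), giving 16 + 3 + 16 + 16 + 14 + 16 + 12 + 16 + 3 = 112.
One more marble then forces some color to 17, so 112 + 1 = 113.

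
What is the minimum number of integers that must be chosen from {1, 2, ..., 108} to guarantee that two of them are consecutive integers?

Partition {1, …, 108} into 54 pairs: {1,2}, {3,4}, …, {107,108}.
Choosing 54 integers — say the 54 even numbers 2, 4, …, 108 — takes one from each pair and avoids the property.
Choosing 55 forces two into the same pair by pigeonhole, and those are consecutive. So 55.

55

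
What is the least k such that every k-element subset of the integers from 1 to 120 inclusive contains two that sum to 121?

61

Partition {1, …, 120} into 60 pairs: {1,120}, {2,119}, …, {60,61}.
Choosing 60 integers — say the integers 1 through 60 — takes one from each pair and avoids the property.
Choosing 61 forces two into the same pair by pigeonhole, and those sum to 121. So 61.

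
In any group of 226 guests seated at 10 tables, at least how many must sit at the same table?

23

The 226 guests fall into 10 tables.
If each of the 10 tables held at most 22, the total would be at most 10 × 22 = 220 < 226, a contradiction.
So at least one holds ⌈226/10⌉ = 23.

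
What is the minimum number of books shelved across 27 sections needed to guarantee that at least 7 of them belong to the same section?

There are 27 sections acting as pigeonholes.
With 27 × 6 = 162 books we could place exactly 6 in each, with no class reaching 7.
One more forces some class to hold 7, so 162 + 1 = 163.

163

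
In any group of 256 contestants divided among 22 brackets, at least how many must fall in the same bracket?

12

The 256 contestants fall into 22 brackets.
If each of the 22 brackets held at most 11, the total would be at most 22 × 11 = 242 < 256, a contradiction.
So at least one holds ⌈256/22⌉ = 12.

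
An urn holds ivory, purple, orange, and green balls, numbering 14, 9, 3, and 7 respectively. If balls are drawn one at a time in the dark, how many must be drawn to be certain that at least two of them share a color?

5

Treat the 4 colors as pigeonholes.
The worst case takes 1 ball of each color without reaching 2 of any: 4 × 1 = 4.
The next ball must bring some color to 2, so 4 + 1 = 5.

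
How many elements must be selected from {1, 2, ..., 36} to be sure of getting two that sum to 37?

Partition {1, …, 36} into 18 pairs: {1,36}, {2,35}, …, {18,19}.
Choosing 18 integers — say the integers 1 through 18 — takes one from each pair and avoids the property.
Choosing 19 forces two into the same pair by pigeonhole, and those sum to 37. So 19.

19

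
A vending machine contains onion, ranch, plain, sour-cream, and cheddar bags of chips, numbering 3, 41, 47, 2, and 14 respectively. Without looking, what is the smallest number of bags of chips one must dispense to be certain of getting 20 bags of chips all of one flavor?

In the worst case we take at most 19 of each flavor, but all 3 onion, all 2 sour-cream, and all 14 cheddar (fewer than 19), giving 3 + 19 + 19 + 2 + 14 = 57.
One more bag of chips then forces some flavor to 20, so 57 + 1 = 58.

58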